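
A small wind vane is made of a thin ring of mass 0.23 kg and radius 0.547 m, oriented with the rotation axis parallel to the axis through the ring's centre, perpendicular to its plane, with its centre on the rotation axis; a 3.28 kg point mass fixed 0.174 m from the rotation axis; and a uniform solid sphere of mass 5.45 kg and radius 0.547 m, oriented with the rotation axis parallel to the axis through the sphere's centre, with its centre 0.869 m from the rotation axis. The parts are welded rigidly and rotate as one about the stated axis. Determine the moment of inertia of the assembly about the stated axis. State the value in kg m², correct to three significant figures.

4.94

Thin ring: I_cm = MR² = (0.23)(0.547)² = 0.068818 kg m²; axis through the centre, so I = 0.068818 kg m².
Point mass: I_cm = 0; centre at d = 0.174 m, so the parallel axis theorem gives I = 0 + (3.28)(0.174)² = 0.099305 kg m².
Solid sphere: I_cm = (2/5)MR² = (2/5)(5.45)(0.547)² = 0.65228 kg m²; centre at d = 0.869 m, so the parallel axis theorem gives I = 0.65228 + (5.45)(0.869)² = 4.7679 kg m².
Total I = 0.068818 + 0.099305 + 4.7679 = 4.936 kg m².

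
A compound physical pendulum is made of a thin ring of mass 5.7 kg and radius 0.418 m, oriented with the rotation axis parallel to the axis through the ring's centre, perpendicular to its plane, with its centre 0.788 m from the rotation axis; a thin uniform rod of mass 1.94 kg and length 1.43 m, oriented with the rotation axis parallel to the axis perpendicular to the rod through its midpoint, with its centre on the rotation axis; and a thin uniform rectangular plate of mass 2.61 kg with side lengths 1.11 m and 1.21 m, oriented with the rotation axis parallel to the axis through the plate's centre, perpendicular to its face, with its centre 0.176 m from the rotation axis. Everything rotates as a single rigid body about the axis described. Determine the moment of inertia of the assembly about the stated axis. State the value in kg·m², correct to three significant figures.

Thin ring: I_cm = MR² = (5.7)(0.418)² = 0.99593 kg·m²; centre at d = 0.788 m, so I = I_cm + Md² gives I = 0.99593 + (5.7)(0.788)² = 4.5353 kg·m².
Thin rod: I_cm = (1/12)ML² = (1/12)(1.94)(1.43)² = 0.33059 kg·m²; axis through the centre, so I = 0.33059 kg·m².
Rectangular plate: I_cm = (1/12)M(a²+b²) = (1/12)(2.61)[(1.11)² + (1.21)²] = 0.58642 kg·m²; centre at d = 0.176 m, so I = I_cm + Md² gives I = 0.58642 + (2.61)(0.176)² = 0.66727 kg·m².
Total I = 4.5353 + 0.33059 + 0.66727 = 5.5332 kg·m².

5.53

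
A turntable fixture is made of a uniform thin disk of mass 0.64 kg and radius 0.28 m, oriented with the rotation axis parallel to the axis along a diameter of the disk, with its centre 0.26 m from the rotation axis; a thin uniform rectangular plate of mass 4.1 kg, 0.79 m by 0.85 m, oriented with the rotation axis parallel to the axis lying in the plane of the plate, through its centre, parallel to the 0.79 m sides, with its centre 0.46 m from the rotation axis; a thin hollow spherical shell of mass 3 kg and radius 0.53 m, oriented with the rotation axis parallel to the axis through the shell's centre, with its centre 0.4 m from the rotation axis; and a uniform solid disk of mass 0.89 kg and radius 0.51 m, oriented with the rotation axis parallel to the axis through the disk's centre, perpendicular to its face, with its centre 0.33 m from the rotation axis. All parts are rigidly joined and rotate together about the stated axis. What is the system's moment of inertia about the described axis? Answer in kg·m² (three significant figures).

2.42

Thin disk: I_cm = (1/4)MR² = (1/4)(0.64)(0.28)² = 0.012544 kg·m²; centre at d = 0.26 m, so the parallel axis theorem gives I = 0.012544 + (0.64)(0.26)² = 0.055808 kg·m².
Rectangular plate: I_cm = (1/12)Mb² = (1/12)(4.1)(0.85)² = 0.24685 kg·m²; centre at d = 0.46 m, so the parallel axis theorem gives I = 0.24685 + (4.1)(0.46)² = 1.1144 kg·m².
Spherical shell: I_cm = (2/3)MR² = (2/3)(3)(0.53)² = 0.5618 kg·m²; centre at d = 0.4 m, so the parallel axis theorem gives I = 0.5618 + (3)(0.4)² = 1.0418 kg·m².
Solid disk: I_cm = (1/2)MR² = (1/2)(0.89)(0.51)² = 0.11574 kg·m²; centre at d = 0.33 m, so the parallel axis theorem gives I = 0.11574 + (0.89)(0.33)² = 0.21267 kg·m².
Total I = 0.055808 + 1.1144 + 1.0418 + 0.21267 = 2.4247 kg·m².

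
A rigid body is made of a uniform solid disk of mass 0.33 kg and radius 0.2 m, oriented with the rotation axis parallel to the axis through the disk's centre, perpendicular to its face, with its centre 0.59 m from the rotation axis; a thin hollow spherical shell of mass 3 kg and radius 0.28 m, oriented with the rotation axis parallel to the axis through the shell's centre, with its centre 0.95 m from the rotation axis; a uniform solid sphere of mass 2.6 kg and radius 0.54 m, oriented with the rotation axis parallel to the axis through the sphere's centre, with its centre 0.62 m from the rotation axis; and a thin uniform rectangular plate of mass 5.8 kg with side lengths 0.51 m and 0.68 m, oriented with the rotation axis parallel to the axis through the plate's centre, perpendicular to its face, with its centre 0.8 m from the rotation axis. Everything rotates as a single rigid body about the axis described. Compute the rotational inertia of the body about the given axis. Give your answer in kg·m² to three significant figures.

Solid disk: I_cm = (1/2)MR² = (1/2)(0.33)(0.2)² = 0.0066 kg·m²; centre at d = 0.59 m, so I = I_cm + Md² gives I = 0.0066 + (0.33)(0.59)² = 0.12147 kg·m².
Spherical shell: I_cm = (2/3)MR² = (2/3)(3)(0.28)² = 0.1568 kg·m²; centre at d = 0.95 m, so I = I_cm + Md² gives I = 0.1568 + (3)(0.95)² = 2.8643 kg·m².
Solid sphere: I_cm = (2/5)MR² = (2/5)(2.6)(0.54)² = 0.30326 kg·m²; centre at d = 0.62 m, so I = I_cm + Md² gives I = 0.30326 + (2.6)(0.62)² = 1.3027 kg·m².
Rectangular plate: I_cm = (1/12)M(a²+b²) = (1/12)(5.8)[(0.51)² + (0.68)²] = 0.34921 kg·m²; centre at d = 0.8 m, so I = I_cm + Md² gives I = 0.34921 + (5.8)(0.8)² = 4.0612 kg·m².
Total I = 0.12147 + 2.8643 + 1.3027 + 4.0612 = 8.3497 kg·m².

8.35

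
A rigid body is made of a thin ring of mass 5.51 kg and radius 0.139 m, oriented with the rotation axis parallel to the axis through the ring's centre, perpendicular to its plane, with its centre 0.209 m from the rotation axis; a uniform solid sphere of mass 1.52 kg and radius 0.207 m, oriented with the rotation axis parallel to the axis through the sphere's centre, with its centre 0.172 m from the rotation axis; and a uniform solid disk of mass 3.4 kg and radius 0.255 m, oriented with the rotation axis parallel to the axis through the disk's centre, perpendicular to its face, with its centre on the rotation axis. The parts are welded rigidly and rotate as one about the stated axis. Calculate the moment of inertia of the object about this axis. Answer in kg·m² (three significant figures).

0.529

Thin ring: I_cm = MR² = (5.51)(0.139)² = 0.10646 kg·m²; centre at d = 0.209 m, so I = I_cm + Md² gives I = 0.10646 + (5.51)(0.209)² = 0.34714 kg·m².
Solid sphere: I_cm = (2/5)MR² = (2/5)(1.52)(0.207)² = 0.026052 kg·m²; centre at d = 0.172 m, so I = I_cm + Md² gives I = 0.026052 + (1.52)(0.172)² = 0.07102 kg·m².
Solid disk: I_cm = (1/2)MR² = (1/2)(3.4)(0.255)² = 0.11054 kg·m²; axis through the centre, so I = 0.11054 kg·m².
Total I = 0.34714 + 0.07102 + 0.11054 = 0.5287 kg·m².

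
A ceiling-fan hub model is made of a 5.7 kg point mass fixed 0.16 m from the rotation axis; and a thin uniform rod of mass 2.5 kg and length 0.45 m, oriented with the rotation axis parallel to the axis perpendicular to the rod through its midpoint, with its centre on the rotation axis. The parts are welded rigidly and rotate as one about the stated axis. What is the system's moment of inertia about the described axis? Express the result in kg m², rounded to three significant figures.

Point mass: I_cm = 0; centre at d = 0.16 m, so the parallel axis theorem gives I = 0 + (5.7)(0.16)² = 0.14592 kg m².
Thin rod: I_cm = (1/12)ML² = (1/12)(2.5)(0.45)² = 0.042187 kg m²; axis through the centre, so I = 0.042187 kg m².
Total I = 0.14592 + 0.042187 = 0.18811 kg m².

0.188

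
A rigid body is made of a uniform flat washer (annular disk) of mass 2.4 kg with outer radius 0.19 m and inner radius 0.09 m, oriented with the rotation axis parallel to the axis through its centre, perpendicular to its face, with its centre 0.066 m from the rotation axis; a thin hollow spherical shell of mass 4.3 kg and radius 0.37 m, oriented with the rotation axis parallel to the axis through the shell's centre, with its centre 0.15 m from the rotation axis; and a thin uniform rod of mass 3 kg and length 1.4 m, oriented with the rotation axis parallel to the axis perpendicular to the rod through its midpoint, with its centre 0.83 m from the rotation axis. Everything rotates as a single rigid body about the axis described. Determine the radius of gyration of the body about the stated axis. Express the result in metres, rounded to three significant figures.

0.566

Annular disk: I_cm = (1/2)M(R²+r²) = (1/2)(2.4)[(0.19)² + (0.09)²] = 0.05304 kg m^2; centre at d = 0.066 m, so I = I_cm + Md² gives I = 0.05304 + (2.4)(0.066)² = 0.063494 kg m^2.
Spherical shell: I_cm = (2/3)MR² = (2/3)(4.3)(0.37)² = 0.39245 kg m^2; centre at d = 0.15 m, so I = I_cm + Md² gives I = 0.39245 + (4.3)(0.15)² = 0.4892 kg m^2.
Thin rod: I_cm = (1/12)ML² = (1/12)(3)(1.4)² = 0.49 kg m^2; centre at d = 0.83 m, so I = I_cm + Md² gives I = 0.49 + (3)(0.83)² = 2.5567 kg m^2.
Total I = 3.1094 kg m^2; total mass M = 9.7 kg.
k = √(I/M) = √(3.1094/9.7) = 0.56618 m.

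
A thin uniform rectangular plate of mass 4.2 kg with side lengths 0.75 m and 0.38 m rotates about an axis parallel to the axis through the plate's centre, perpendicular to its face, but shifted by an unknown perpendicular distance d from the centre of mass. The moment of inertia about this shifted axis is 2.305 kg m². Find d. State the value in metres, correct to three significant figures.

About the centre-of-mass axis, I_cm = (1/12)M(a²+b²) = (1/12)(4.2)[(0.75)² + (0.38)²] = 0.24741 kg m².
Parallel axis theorem: I = I_cm + Md², so Md² = 2.305 − 0.24741 = 2.0576 kg m².
d = √(2.0576 / 4.2) = 0.69993 m.

0.700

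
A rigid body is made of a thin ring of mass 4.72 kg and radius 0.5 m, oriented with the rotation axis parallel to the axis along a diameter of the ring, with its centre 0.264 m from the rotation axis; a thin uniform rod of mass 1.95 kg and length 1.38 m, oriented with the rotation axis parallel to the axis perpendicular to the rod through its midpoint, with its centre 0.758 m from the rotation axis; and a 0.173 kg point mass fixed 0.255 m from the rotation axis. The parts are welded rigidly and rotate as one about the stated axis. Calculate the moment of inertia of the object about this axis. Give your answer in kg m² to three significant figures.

Thin ring: I_cm = (1/2)MR² = (1/2)(4.72)(0.5)² = 0.59 kg m²; centre at d = 0.264 m, so the parallel axis theorem gives I = 0.59 + (4.72)(0.264)² = 0.91897 kg m².
Thin rod: I_cm = (1/12)ML² = (1/12)(1.95)(1.38)² = 0.30946 kg m²; centre at d = 0.758 m, so the parallel axis theorem gives I = 0.30946 + (1.95)(0.758)² = 1.4299 kg m².
Point mass: I_cm = 0; centre at d = 0.255 m, so the parallel axis theorem gives I = 0 + (0.173)(0.255)² = 0.011249 kg m².
Total I = 0.91897 + 1.4299 + 0.011249 = 2.3601 kg m².

2.36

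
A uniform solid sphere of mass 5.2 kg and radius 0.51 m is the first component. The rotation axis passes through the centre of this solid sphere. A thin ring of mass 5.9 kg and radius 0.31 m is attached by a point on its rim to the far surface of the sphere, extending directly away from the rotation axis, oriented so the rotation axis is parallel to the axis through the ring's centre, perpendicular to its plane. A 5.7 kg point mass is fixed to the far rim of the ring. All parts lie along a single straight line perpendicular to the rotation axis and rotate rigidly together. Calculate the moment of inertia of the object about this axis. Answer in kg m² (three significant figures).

12.4

Solid sphere: I_cm = (2/5)MR² = (2/5)(5.2)(0.51)² = 0.54101 kg m²; axis through the centre, so I = 0.54101 kg m².
Thin ring: I_cm = MR² = (5.9)(0.31)² = 0.56699 kg m²; centre at d = 0.51 + 0.31 = 0.82 m, so the parallel axis theorem gives I = 0.56699 + (5.9)(0.82)² = 4.5342 kg m².
Point mass: I_cm = 0; centre at d = 0.51 + 0.31 + 0.31 = 1.13 m, so the parallel axis theorem gives I = 0 + (5.7)(1.13)² = 7.2783 kg m².
Total I = 0.54101 + 4.5342 + 7.2783 = 12.353 kg m².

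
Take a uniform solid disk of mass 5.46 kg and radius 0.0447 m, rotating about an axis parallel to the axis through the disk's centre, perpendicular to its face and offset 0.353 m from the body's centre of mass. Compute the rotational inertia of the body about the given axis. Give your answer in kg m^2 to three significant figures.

I_cm = (1/2)MR² = (1/2)(5.46)(0.0447)² = 0.0054548 kg m^2; centre at d = 0.353 m, so the parallel axis theorem gives I = 0.0054548 + (5.46)(0.353)² = 0.68582 kg m^2.

0.686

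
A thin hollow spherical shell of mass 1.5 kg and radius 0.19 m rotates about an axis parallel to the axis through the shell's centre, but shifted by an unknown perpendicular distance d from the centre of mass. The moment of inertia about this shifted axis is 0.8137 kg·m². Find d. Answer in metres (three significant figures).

0.720

About the centre-of-mass axis, I_cm = (2/3)MR² = (2/3)(1.5)(0.19)² = 0.0361 kg·m².
Parallel axis theorem: I = I_cm + Md², so Md² = 0.8137 − 0.0361 = 0.7776 kg·m².
d = √(0.7776 / 1.5) = 0.72 m.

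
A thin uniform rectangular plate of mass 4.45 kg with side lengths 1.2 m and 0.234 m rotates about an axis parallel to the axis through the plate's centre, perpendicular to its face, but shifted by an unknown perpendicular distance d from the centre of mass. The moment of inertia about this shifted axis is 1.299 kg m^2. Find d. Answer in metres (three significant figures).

0.409

About the centre-of-mass axis, I_cm = (1/12)M(a²+b²) = (1/12)(4.45)[(1.2)² + (0.234)²] = 0.55431 kg m^2.
Parallel axis theorem: I = I_cm + Md², so Md² = 1.299 − 0.55431 = 0.74469 kg m^2.
d = √(0.74469 / 4.45) = 0.40908 m.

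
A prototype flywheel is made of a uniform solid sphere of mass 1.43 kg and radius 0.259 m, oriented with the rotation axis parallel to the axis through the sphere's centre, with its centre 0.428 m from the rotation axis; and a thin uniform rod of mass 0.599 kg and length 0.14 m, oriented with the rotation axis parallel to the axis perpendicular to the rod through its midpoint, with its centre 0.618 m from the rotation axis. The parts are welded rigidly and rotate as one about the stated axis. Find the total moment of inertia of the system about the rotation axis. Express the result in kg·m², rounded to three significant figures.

0.530

Solid sphere: I_cm = (2/5)MR² = (2/5)(1.43)(0.259)² = 0.03837 kg·m²; centre at d = 0.428 m, so I = I_cm + Md² gives I = 0.03837 + (1.43)(0.428)² = 0.30032 kg·m².
Thin rod: I_cm = (1/12)ML² = (1/12)(0.599)(0.14)² = 0.00097837 kg·m²; centre at d = 0.618 m, so I = I_cm + Md² gives I = 0.00097837 + (0.599)(0.618)² = 0.22975 kg·m².
Total I = 0.30032 + 0.22975 = 0.53007 kg·m².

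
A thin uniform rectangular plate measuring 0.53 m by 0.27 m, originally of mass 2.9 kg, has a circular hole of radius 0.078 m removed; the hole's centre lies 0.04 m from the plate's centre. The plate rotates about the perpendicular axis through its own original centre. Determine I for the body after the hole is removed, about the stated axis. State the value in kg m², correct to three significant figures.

0.0837

Unpierced body about its centre: I₀ = (1/12)M(a²+b²) = (1/12)(2.9)[(0.53)² + (0.27)²] = 0.085502 kg m².
The removed disk has mass m = M·πr²/(ab) = (2.9)·π(0.078)²/(0.53·0.27) = 0.38734 kg (same uniform areal density).
Its moment of inertia about the rotation axis (parallel-axis theorem): I_hole = (1/2)mr² + md² = (1/2)(0.38734)(0.078)² + (0.38734)(0.04)² = 0.0017981 kg m².
Treating the hole as negative mass, I = I₀ − I_hole = 0.085502 − 0.0017981 = 0.083704 kg m².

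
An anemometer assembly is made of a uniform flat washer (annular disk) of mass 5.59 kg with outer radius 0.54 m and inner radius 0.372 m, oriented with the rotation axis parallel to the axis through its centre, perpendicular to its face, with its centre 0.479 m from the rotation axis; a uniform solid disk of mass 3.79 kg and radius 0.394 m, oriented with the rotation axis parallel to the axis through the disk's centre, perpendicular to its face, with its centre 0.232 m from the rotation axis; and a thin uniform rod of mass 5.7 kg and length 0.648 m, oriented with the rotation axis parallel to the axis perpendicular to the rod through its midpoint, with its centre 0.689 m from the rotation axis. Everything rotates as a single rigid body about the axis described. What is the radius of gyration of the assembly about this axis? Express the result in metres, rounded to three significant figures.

Annular disk: I_cm = (1/2)M(R²+r²) = (1/2)(5.59)[(0.54)² + (0.372)²] = 1.2018 kg m^2; centre at d = 0.479 m, so the parallel axis theorem gives I = 1.2018 + (5.59)(0.479)² = 2.4844 kg m^2.
Solid disk: I_cm = (1/2)MR² = (1/2)(3.79)(0.394)² = 0.29417 kg m^2; centre at d = 0.232 m, so the parallel axis theorem gives I = 0.29417 + (3.79)(0.232)² = 0.49817 kg m^2.
Thin rod: I_cm = (1/12)ML² = (1/12)(5.7)(0.648)² = 0.19945 kg m^2; centre at d = 0.689 m, so the parallel axis theorem gives I = 0.19945 + (5.7)(0.689)² = 2.9054 kg m^2.
Total I = 5.8879 kg m^2; total mass M = 15.08 kg.
k = √(I/M) = √(5.8879/15.08) = 0.62486 m.

0.625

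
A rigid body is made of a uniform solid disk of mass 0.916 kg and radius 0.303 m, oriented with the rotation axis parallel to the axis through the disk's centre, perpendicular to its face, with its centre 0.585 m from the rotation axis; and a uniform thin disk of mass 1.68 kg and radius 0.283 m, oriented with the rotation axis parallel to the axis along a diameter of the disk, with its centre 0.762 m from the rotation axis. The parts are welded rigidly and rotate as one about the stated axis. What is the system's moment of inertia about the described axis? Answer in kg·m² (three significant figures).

1.36

Solid disk: I_cm = (1/2)MR² = (1/2)(0.916)(0.303)² = 0.042049 kg·m²; centre at d = 0.585 m, so I = I_cm + Md² gives I = 0.042049 + (0.916)(0.585)² = 0.35553 kg·m².
Thin disk: I_cm = (1/4)MR² = (1/4)(1.68)(0.283)² = 0.033637 kg·m²; centre at d = 0.762 m, so I = I_cm + Md² gives I = 0.033637 + (1.68)(0.762)² = 1.0091 kg·m².
Total I = 0.35553 + 1.0091 = 1.3646 kg·m².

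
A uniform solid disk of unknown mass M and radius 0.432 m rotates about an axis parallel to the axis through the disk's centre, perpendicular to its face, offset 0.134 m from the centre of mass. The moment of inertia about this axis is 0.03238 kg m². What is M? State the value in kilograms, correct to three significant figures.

I = I_cm + Md² = (1/2)MR² + Md² = M·[0.5·(0.432)² + (0.134)²] = M·0.11127.
So M = 0.03238 / 0.11127 = 0.29101 kg.

0.291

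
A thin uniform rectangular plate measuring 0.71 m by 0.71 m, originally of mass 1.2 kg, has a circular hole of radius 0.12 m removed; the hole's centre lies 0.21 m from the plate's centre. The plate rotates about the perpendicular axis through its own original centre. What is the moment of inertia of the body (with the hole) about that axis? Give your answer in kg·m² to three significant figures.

Unpierced body about its centre: I₀ = (1/12)M(a²+b²) = (1/12)(1.2)[(0.71)² + (0.71)²] = 0.10082 kg·m².
The removed disk has mass m = M·πr²/(ab) = (1.2)·π(0.12)²/(0.71·0.71) = 0.10769 kg (same uniform areal density).
Its moment of inertia about the rotation axis (parallel-axis theorem): I_hole = (1/2)mr² + md² = (1/2)(0.10769)(0.12)² + (0.10769)(0.21)² = 0.0055245 kg·m².
Treating the hole as negative mass, I = I₀ − I_hole = 0.10082 − 0.0055245 = 0.095295 kg·m².

0.0953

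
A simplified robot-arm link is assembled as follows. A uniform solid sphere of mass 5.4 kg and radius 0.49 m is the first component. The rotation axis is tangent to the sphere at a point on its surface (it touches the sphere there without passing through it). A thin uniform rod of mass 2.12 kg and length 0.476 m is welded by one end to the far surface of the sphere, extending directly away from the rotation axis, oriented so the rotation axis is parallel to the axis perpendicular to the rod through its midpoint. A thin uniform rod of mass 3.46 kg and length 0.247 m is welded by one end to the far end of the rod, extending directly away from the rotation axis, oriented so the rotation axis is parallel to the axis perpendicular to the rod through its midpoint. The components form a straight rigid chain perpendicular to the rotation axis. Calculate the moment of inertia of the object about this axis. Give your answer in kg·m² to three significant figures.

13.6

Solid sphere: I_cm = (2/5)MR² = (2/5)(5.4)(0.49)² = 0.51862 kg·m²; centre at d = 0.49 m, so the parallel axis theorem gives I = 0.51862 + (5.4)(0.49)² = 1.8152 kg·m².
Thin rod: I_cm = (1/12)ML² = (1/12)(2.12)(0.476)² = 0.040028 kg·m²; centre at d = 0.49 + 0.49 + 0.238 = 1.218 m, so the parallel axis theorem gives I = 0.040028 + (2.12)(1.218)² = 3.1851 kg·m².
Thin rod: I_cm = (1/12)ML² = (1/12)(3.46)(0.247)² = 0.017591 kg·m²; centre at d = 0.49 + 0.49 + 0.238 + 0.238 + 0.1235 = 1.5795 m, so the parallel axis theorem gives I = 0.017591 + (3.46)(1.5795)² = 8.6497 kg·m².
Total I = 1.8152 + 3.1851 + 8.6497 = 13.65 kg·m².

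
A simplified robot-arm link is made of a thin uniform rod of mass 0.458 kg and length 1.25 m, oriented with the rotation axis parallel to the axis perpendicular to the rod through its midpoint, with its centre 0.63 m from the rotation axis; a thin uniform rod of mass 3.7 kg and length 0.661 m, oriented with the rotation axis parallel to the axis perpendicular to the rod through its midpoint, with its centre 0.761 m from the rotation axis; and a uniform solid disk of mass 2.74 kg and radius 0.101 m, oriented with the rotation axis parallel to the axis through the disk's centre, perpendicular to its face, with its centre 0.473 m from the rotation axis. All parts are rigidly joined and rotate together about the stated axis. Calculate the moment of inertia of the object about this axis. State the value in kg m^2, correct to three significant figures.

3.15

Thin rod: I_cm = (1/12)ML² = (1/12)(0.458)(1.25)² = 0.059635 kg m^2; centre at d = 0.63 m, so I = I_cm + Md² gives I = 0.059635 + (0.458)(0.63)² = 0.24142 kg m^2.
Thin rod: I_cm = (1/12)ML² = (1/12)(3.7)(0.661)² = 0.13472 kg m^2; centre at d = 0.761 m, so I = I_cm + Md² gives I = 0.13472 + (3.7)(0.761)² = 2.2775 kg m^2.
Solid disk: I_cm = (1/2)MR² = (1/2)(2.74)(0.101)² = 0.013975 kg m^2; centre at d = 0.473 m, so I = I_cm + Md² gives I = 0.013975 + (2.74)(0.473)² = 0.62699 kg m^2.
Total I = 0.24142 + 2.2775 + 0.62699 = 3.1459 kg m^2.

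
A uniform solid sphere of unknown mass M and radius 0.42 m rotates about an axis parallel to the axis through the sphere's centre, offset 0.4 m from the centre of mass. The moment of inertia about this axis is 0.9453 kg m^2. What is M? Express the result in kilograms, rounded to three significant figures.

4.10

I = I_cm + Md² = (2/5)MR² + Md² = M·[0.4·(0.42)² + (0.4)²] = M·0.23056.
So M = 0.9453 / 0.23056 = 4.1 kg.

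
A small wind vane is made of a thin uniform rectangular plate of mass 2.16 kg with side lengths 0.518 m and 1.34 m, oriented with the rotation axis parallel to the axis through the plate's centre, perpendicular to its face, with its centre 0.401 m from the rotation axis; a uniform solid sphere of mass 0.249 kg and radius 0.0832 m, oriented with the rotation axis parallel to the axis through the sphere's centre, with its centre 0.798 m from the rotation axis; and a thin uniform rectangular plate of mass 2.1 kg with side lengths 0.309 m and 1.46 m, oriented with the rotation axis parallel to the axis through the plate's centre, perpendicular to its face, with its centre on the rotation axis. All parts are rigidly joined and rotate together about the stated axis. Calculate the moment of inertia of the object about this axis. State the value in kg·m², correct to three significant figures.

1.27

Rectangular plate: I_cm = (1/12)M(a²+b²) = (1/12)(2.16)[(0.518)² + (1.34)²] = 0.37151 kg·m²; centre at d = 0.401 m, so I = I_cm + Md² gives I = 0.37151 + (2.16)(0.401)² = 0.71884 kg·m².
Solid sphere: I_cm = (2/5)MR² = (2/5)(0.249)(0.0832)² = 0.00068946 kg·m²; centre at d = 0.798 m, so I = I_cm + Md² gives I = 0.00068946 + (0.249)(0.798)² = 0.15925 kg·m².
Rectangular plate: I_cm = (1/12)M(a²+b²) = (1/12)(2.1)[(0.309)² + (1.46)²] = 0.38974 kg·m²; axis through the centre, so I = 0.38974 kg·m².
Total I = 0.71884 + 0.15925 + 0.38974 = 1.2678 kg·m².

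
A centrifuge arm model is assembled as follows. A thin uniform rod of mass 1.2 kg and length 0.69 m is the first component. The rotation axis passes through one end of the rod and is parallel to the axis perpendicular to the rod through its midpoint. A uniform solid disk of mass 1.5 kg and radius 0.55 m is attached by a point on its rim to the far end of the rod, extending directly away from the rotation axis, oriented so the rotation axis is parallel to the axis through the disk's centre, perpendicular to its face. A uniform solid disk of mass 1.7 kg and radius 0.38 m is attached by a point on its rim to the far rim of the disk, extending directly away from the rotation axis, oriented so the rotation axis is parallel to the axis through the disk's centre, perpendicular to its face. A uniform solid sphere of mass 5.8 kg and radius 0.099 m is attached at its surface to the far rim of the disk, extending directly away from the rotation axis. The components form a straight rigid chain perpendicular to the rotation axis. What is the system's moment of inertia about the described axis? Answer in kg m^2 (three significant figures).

Thin rod: I_cm = (1/12)ML² = (1/12)(1.2)(0.69)² = 0.04761 kg m^2; centre at d = 0.345 m, so the parallel axis theorem gives I = 0.04761 + (1.2)(0.345)² = 0.19044 kg m^2.
Solid disk: I_cm = (1/2)MR² = (1/2)(1.5)(0.55)² = 0.22688 kg m^2; centre at d = 0.345 + 0.345 + 0.55 = 1.24 m, so the parallel axis theorem gives I = 0.22688 + (1.5)(1.24)² = 2.5333 kg m^2.
Solid disk: I_cm = (1/2)MR² = (1/2)(1.7)(0.38)² = 0.12274 kg m^2; centre at d = 0.345 + 0.345 + 0.55 + 0.55 + 0.38 = 2.17 m, so the parallel axis theorem gives I = 0.12274 + (1.7)(2.17)² = 8.1279 kg m^2.
Solid sphere: I_cm = (2/5)MR² = (2/5)(5.8)(0.099)² = 0.022738 kg m^2; centre at d = 0.345 + 0.345 + 0.55 + 0.55 + 0.38 + 0.38 + 0.099 = 2.649 m, so the parallel axis theorem gives I = 0.022738 + (5.8)(2.649)² = 40.723 kg m^2.
Total I = 0.19044 + 2.5333 + 8.1279 + 40.723 = 51.574 kg m^2.

51.6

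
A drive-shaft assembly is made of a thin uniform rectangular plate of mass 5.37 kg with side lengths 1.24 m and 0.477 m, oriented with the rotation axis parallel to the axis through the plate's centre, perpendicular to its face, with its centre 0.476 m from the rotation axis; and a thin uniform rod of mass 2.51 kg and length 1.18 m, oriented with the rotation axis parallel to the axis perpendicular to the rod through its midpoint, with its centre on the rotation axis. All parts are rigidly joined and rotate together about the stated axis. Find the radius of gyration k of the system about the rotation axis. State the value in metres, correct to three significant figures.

Rectangular plate: I_cm = (1/12)M(a²+b²) = (1/12)(5.37)[(1.24)² + (0.477)²] = 0.7899 kg m^2; centre at d = 0.476 m, so the parallel axis theorem gives I = 0.7899 + (5.37)(0.476)² = 2.0066 kg m^2.
Thin rod: I_cm = (1/12)ML² = (1/12)(2.51)(1.18)² = 0.29124 kg m^2; axis through the centre, so I = 0.29124 kg m^2.
Total I = 2.2979 kg m^2; total mass M = 7.88 kg.
k = √(I/M) = √(2.2979/7.88) = 0.54001 m.

0.540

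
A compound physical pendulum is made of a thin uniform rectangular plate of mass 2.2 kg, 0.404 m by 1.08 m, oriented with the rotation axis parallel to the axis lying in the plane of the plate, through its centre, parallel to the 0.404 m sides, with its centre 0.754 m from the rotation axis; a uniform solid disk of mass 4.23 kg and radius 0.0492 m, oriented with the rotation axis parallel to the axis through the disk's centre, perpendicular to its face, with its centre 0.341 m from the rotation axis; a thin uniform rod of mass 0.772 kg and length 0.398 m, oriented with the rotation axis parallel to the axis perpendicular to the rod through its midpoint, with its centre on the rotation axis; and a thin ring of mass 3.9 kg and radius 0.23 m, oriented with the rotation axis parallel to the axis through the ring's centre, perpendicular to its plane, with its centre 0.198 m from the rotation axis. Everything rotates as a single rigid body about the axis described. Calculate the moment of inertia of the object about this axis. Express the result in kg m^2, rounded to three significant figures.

Rectangular plate: I_cm = (1/12)Mb² = (1/12)(2.2)(1.08)² = 0.21384 kg m^2; centre at d = 0.754 m, so the parallel axis theorem gives I = 0.21384 + (2.2)(0.754)² = 1.4646 kg m^2.
Solid disk: I_cm = (1/2)MR² = (1/2)(4.23)(0.0492)² = 0.0051197 kg m^2; centre at d = 0.341 m, so the parallel axis theorem gives I = 0.0051197 + (4.23)(0.341)² = 0.49699 kg m^2.
Thin rod: I_cm = (1/12)ML² = (1/12)(0.772)(0.398)² = 0.010191 kg m^2; axis through the centre, so I = 0.010191 kg m^2.
Thin ring: I_cm = MR² = (3.9)(0.23)² = 0.20631 kg m^2; centre at d = 0.198 m, so the parallel axis theorem gives I = 0.20631 + (3.9)(0.198)² = 0.35921 kg m^2.
Total I = 1.4646 + 0.49699 + 0.010191 + 0.35921 = 2.331 kg m^2.

2.33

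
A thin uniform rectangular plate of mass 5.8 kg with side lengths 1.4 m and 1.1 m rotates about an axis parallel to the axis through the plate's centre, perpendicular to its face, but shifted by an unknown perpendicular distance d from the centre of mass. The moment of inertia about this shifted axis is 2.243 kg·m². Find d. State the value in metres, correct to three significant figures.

0.350

About the centre-of-mass axis, I_cm = (1/12)M(a²+b²) = (1/12)(5.8)[(1.4)² + (1.1)²] = 1.5322 kg·m².
Parallel axis theorem: I = I_cm + Md², so Md² = 2.243 − 1.5322 = 0.71083 kg·m².
d = √(0.71083 / 5.8) = 0.35008 m.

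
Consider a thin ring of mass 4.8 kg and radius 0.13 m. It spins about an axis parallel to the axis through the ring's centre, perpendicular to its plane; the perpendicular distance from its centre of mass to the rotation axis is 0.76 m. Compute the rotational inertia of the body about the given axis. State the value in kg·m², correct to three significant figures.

I_cm = MR² = (4.8)(0.13)² = 0.08112 kg·m²; centre at d = 0.76 m, so the parallel axis theorem gives I = 0.08112 + (4.8)(0.76)² = 2.8536 kg·m².

2.85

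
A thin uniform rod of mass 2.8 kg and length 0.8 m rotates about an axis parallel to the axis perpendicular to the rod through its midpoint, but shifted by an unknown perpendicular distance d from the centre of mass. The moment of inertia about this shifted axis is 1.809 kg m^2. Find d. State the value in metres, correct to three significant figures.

About the centre-of-mass axis, I_cm = (1/12)ML² = (1/12)(2.8)(0.8)² = 0.14933 kg m^2.
Parallel axis theorem: I = I_cm + Md², so Md² = 1.809 − 0.14933 = 1.6597 kg m^2.
d = √(1.6597 / 2.8) = 0.76989 m.

0.770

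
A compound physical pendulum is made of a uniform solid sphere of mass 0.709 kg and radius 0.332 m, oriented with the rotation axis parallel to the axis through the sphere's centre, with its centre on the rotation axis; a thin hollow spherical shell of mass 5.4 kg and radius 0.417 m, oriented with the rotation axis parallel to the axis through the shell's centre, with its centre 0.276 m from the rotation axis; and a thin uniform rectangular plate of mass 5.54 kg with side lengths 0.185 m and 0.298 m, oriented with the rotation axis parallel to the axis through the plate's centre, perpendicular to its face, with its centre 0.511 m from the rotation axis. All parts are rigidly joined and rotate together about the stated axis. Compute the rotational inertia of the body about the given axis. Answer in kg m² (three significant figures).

2.57

Solid sphere: I_cm = (2/5)MR² = (2/5)(0.709)(0.332)² = 0.03126 kg m²; axis through the centre, so I = 0.03126 kg m².
Spherical shell: I_cm = (2/3)MR² = (2/3)(5.4)(0.417)² = 0.626 kg m²; centre at d = 0.276 m, so I = I_cm + Md² gives I = 0.626 + (5.4)(0.276)² = 1.0374 kg m².
Rectangular plate: I_cm = (1/12)M(a²+b²) = (1/12)(5.54)[(0.185)² + (0.298)²] = 0.056798 kg m²; centre at d = 0.511 m, so I = I_cm + Md² gives I = 0.056798 + (5.54)(0.511)² = 1.5034 kg m².
Total I = 0.03126 + 1.0374 + 1.5034 = 2.572 kg m².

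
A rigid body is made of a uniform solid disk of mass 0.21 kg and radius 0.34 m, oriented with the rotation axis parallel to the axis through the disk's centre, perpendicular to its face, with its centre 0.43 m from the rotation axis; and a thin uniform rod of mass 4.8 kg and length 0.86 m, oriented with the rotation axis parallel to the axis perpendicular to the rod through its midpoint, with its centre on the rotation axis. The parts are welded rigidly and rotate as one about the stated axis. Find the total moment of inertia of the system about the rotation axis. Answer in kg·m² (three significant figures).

0.347

Solid disk: I_cm = (1/2)MR² = (1/2)(0.21)(0.34)² = 0.012138 kg·m²; centre at d = 0.43 m, so the parallel axis theorem gives I = 0.012138 + (0.21)(0.43)² = 0.050967 kg·m².
Thin rod: I_cm = (1/12)ML² = (1/12)(4.8)(0.86)² = 0.29584 kg·m²; axis through the centre, so I = 0.29584 kg·m².
Total I = 0.050967 + 0.29584 = 0.34681 kg·m².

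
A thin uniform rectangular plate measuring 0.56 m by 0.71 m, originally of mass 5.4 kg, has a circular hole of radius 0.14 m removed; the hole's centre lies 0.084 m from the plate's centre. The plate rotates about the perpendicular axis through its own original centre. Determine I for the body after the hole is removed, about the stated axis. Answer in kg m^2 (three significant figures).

0.354

Unpierced body about its centre: I₀ = (1/12)M(a²+b²) = (1/12)(5.4)[(0.56)² + (0.71)²] = 0.36797 kg m^2.
The removed disk has mass m = M·πr²/(ab) = (5.4)·π(0.14)²/(0.56·0.71) = 0.83628 kg (same uniform areal density).
Its moment of inertia about the rotation axis (parallel-axis theorem): I_hole = (1/2)mr² + md² = (1/2)(0.83628)(0.14)² + (0.83628)(0.084)² = 0.014096 kg m^2.
Treating the hole as negative mass, I = I₀ − I_hole = 0.36797 − 0.014096 = 0.35387 kg m^2.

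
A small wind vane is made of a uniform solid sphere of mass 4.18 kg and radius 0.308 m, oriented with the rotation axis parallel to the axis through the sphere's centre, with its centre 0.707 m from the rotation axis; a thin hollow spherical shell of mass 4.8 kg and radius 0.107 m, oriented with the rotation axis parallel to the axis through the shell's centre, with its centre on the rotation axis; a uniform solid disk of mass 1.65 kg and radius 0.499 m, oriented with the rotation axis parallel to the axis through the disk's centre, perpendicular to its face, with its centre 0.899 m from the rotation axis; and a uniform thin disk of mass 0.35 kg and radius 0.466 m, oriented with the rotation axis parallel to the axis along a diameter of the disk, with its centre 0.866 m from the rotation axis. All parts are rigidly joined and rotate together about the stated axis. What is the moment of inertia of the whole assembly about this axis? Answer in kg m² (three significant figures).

4.11

Solid sphere: I_cm = (2/5)MR² = (2/5)(4.18)(0.308)² = 0.15861 kg m²; centre at d = 0.707 m, so the parallel axis theorem gives I = 0.15861 + (4.18)(0.707)² = 2.248 kg m².
Spherical shell: I_cm = (2/3)MR² = (2/3)(4.8)(0.107)² = 0.036637 kg m²; axis through the centre, so I = 0.036637 kg m².
Solid disk: I_cm = (1/2)MR² = (1/2)(1.65)(0.499)² = 0.20543 kg m²; centre at d = 0.899 m, so the parallel axis theorem gives I = 0.20543 + (1.65)(0.899)² = 1.539 kg m².
Thin disk: I_cm = (1/4)MR² = (1/4)(0.35)(0.466)² = 0.019001 kg m²; centre at d = 0.866 m, so the parallel axis theorem gives I = 0.019001 + (0.35)(0.866)² = 0.28149 kg m².
Total I = 2.248 + 0.036637 + 1.539 + 0.28149 = 4.1051 kg m².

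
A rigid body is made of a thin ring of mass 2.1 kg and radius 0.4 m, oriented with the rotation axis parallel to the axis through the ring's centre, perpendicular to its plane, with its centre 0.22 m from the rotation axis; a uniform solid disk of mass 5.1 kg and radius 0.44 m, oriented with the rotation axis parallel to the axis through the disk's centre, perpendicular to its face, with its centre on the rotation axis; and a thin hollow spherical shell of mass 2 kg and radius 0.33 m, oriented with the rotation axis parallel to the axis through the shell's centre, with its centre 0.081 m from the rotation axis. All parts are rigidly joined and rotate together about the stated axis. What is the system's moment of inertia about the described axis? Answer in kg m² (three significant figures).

1.09

Thin ring: I_cm = MR² = (2.1)(0.4)² = 0.336 kg m²; centre at d = 0.22 m, so the parallel axis theorem gives I = 0.336 + (2.1)(0.22)² = 0.43764 kg m².
Solid disk: I_cm = (1/2)MR² = (1/2)(5.1)(0.44)² = 0.49368 kg m²; axis through the centre, so I = 0.49368 kg m².
Spherical shell: I_cm = (2/3)MR² = (2/3)(2)(0.33)² = 0.1452 kg m²; centre at d = 0.081 m, so the parallel axis theorem gives I = 0.1452 + (2)(0.081)² = 0.15832 kg m².
Total I = 0.43764 + 0.49368 + 0.15832 = 1.0896 kg m².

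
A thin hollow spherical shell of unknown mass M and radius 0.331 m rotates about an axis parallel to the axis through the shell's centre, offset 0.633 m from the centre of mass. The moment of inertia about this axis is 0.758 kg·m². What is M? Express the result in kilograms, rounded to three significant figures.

1.60

I = I_cm + Md² = (2/3)MR² + Md² = M·[0.666667·(0.331)² + (0.633)²] = M·0.47373.
So M = 0.758 / 0.47373 = 1.6001 kg.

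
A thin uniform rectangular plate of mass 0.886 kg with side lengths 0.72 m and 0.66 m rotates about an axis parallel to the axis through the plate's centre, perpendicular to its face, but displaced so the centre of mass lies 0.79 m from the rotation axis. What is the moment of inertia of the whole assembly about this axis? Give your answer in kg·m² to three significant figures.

I_cm = (1/12)M(a²+b²) = (1/12)(0.886)[(0.72)² + (0.66)²] = 0.070437 kg·m²; centre at d = 0.79 m, so I = I_cm + Md² gives I = 0.070437 + (0.886)(0.79)² = 0.62339 kg·m².

0.623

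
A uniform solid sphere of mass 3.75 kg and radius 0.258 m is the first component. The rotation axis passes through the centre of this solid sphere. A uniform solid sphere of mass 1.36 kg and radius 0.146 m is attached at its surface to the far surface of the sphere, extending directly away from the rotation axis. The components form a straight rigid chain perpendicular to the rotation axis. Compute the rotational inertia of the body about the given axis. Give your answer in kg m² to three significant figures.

0.333

Solid sphere: I_cm = (2/5)MR² = (2/5)(3.75)(0.258)² = 0.099846 kg m²; axis through the centre, so I = 0.099846 kg m².
Solid sphere: I_cm = (2/5)MR² = (2/5)(1.36)(0.146)² = 0.011596 kg m²; centre at d = 0.258 + 0.146 = 0.404 m, so I = I_cm + Md² gives I = 0.011596 + (1.36)(0.404)² = 0.23357 kg m².
Total I = 0.099846 + 0.23357 = 0.33342 kg m².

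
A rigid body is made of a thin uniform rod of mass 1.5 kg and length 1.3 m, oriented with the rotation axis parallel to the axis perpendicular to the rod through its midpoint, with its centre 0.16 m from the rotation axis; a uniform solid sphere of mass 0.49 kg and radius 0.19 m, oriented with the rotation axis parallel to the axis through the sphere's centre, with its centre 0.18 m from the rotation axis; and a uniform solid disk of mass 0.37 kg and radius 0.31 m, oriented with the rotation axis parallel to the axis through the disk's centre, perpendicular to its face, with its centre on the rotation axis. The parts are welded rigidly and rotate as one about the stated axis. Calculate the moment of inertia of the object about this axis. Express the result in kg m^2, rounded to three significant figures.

Thin rod: I_cm = (1/12)ML² = (1/12)(1.5)(1.3)² = 0.21125 kg m^2; centre at d = 0.16 m, so the parallel axis theorem gives I = 0.21125 + (1.5)(0.16)² = 0.24965 kg m^2.
Solid sphere: I_cm = (2/5)MR² = (2/5)(0.49)(0.19)² = 0.0070756 kg m^2; centre at d = 0.18 m, so the parallel axis theorem gives I = 0.0070756 + (0.49)(0.18)² = 0.022952 kg m^2.
Solid disk: I_cm = (1/2)MR² = (1/2)(0.37)(0.31)² = 0.017778 kg m^2; axis through the centre, so I = 0.017778 kg m^2.
Total I = 0.24965 + 0.022952 + 0.017778 = 0.29038 kg m^2.

0.290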